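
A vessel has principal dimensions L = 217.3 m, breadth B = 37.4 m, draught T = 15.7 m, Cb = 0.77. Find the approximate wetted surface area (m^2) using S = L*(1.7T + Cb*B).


Formula: S = 1.7*L*T + V/T with V = Cb*L*B*T, i.e. S = L * (1.7*T + Cb*B)
Step 1 — 1.7*T = 1.7 * 15.7 = 26.69 m
Step 2 — Cb*B = 0.77 * 37.4 = 28.798 m
Step 3 — 1.7*T + Cb*B = 26.69 + 28.798 = 55.488 m
Step 4 — S = 217.3 * 55.488 ≈ 12058 m^2 (5 s.f.)

12058 m^2


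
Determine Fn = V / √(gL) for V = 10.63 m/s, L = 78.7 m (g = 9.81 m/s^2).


Formula: Fn = V / sqrt(g * L)
Step 1 — g * L = 9.81 * 78.7 = 772.047
Step 2 — sqrt(g * L) = sqrt(772.047) = 27.785734
Step 3 — Fn = 10.63 / 27.785734 ≈ 0.38257 (5 s.f.)

0.38257


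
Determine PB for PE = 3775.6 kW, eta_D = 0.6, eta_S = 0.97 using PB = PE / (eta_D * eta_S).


Formula: PB = PE / (eta_D * eta_S)
Step 1 — combined efficiency = eta_D * eta_S = 0.6 * 0.97 = 0.582
Step 2 — PB = 3775.6 / 0.582 ≈ 6487.3 kW (5 s.f.)

6487.3 kW


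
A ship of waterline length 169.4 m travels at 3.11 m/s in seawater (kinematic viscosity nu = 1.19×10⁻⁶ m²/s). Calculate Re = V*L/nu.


Formula: Re = V * L / nu
Step 1 — V * L = 3.11 * 169.4 = 526.834 m^2/s
Step 2 — Re = 526.834 / 1.19e-6 = 4.43e+08

4.43e+08


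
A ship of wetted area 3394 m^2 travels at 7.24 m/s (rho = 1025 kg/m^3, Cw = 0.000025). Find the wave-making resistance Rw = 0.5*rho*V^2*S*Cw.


Formula: Rw = 0.5 * rho * V^2 * S * Cw
Step 1 — V^2 = 7.24^2 = 52.4176
Step 2 — 0.5 * rho * V^2 = 0.5 * 1025 * 52.4176 = 26864.02
Step 3 — Rw = 26864.02 * 3394 * 0.000025 ≈ 2279.4 N (5 s.f.)

2279.4 N


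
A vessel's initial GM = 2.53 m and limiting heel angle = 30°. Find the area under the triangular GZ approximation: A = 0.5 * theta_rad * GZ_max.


Formula: GZ_max = GM * sin(theta); Area = 0.5 * theta_rad * GZ_max
Step 1 — GZ_max = 2.53 * sin(30°) = 2.53 * 0.5 = 1.265 m
Step 2 — theta_rad = 30 * pi/180 = 0.523599 rad
Step 3 — Area = 0.5 * 0.523599 * 1.265 ≈ 0.33118 m·rad (5 s.f.)

0.33118 m·rad


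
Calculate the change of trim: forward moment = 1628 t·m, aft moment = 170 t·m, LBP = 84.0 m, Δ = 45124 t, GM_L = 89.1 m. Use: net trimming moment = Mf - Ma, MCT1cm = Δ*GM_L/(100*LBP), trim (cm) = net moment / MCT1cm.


Formula: net trimming moment = Mf - Ma; MCT1cm = Δ*GM_L/(100*LBP); trim = net moment / MCT1cm
Step 1 — net trimming moment = 1628 - 170 = 1458 t·m
Step 2 — MCT1cm = 45124 * 89.1 / (100 * 84.0) = 478.6367 t·m/cm
Step 3 — trim = 1458 / 478.6367 ≈ 3.0462 cm (5 s.f.)

3.0462 cm


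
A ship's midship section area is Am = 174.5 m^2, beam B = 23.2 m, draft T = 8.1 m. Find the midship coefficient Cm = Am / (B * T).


Formula: Cm = Am / (B * T)
Step 1 — B * T = 23.2 * 8.1 = 187.92 m^2
Step 2 — Cm = 174.5 / 187.92 ≈ 0.92859 (5 s.f.)

0.92859


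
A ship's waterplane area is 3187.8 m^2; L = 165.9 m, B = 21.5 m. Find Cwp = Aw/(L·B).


Formula: Cwp = Aw / (L * B)
Step 1 — L * B = 165.9 * 21.5 = 3566.85 m^2
Step 2 — Cwp = 3187.8 / 3566.85 ≈ 0.89373 (5 s.f.)

0.89373


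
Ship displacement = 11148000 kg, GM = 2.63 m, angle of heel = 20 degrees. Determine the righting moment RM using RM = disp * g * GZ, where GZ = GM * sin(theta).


Formula: GZ = GM * sin(theta); RM = disp * g * GZ
Step 1 — GZ = 2.63 * sin(20°) = 2.63 * 0.34202 = 0.899513 m
Step 2 — RM = 11148000 * 9.81 * 0.899513 ≈ 98372000 N·m (5 s.f.)

98372000 N·m


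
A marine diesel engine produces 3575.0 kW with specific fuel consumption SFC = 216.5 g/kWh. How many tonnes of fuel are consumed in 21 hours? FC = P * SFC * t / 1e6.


Formula: FC (tonnes) = P * SFC * t / 1,000,000
Step 1 — P * SFC * t = 3575.0 * 216.5 * 21 = 16253737.5 g
Step 2 — FC (tonnes) = 16253737.5 / 1,000,000 ≈ 16.254 tonnes (5 s.f.)

16.254 tonnes


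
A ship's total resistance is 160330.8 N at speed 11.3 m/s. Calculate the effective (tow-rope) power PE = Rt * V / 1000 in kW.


Formula: PE = Rt * V / 1000 (kW)
Step 1 — PE (W) = 160330.8 * 11.3 = 1811738.04 W
Step 2 — PE (kW) = 1811738.04 / 1000 ≈ 1811.7 kW (5 s.f.)

1811.7 kW


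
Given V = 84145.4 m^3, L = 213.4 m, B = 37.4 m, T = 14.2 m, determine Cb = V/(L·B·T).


Formula: Cb = V / (L * B * T)
Step 1 — L * B * T = 213.4 * 37.4 * 14.2 = 113332.472 m^3
Step 2 — Cb = 84145.4 / 113332.472 ≈ 0.74247 (5 s.f.)

0.74247


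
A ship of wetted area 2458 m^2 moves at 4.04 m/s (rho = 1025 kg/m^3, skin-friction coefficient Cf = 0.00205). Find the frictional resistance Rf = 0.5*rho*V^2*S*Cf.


Formula: Rf = 0.5 * rho * V^2 * S * Cf
Step 1 — V^2 = 4.04^2 = 16.3216
Step 2 — 0.5 * rho * V^2 = 0.5 * 1025 * 16.3216 = 8364.82
Step 3 — Rf = 8364.82 * 2458 * 0.00205 ≈ 42149 N (5 s.f.)

42149 N


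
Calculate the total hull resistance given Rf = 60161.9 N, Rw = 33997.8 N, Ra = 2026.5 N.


Formula: Rt = Rf + Rw + Ra
Substituting: Rt = 60161.9 + 33997.8 + 2026.5
Result: Rt = 96186.2 N

96186.2 N


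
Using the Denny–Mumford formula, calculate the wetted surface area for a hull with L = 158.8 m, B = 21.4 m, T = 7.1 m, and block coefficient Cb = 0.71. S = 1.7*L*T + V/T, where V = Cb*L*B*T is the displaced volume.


Formula: S = 1.7*L*T + V/T with V = Cb*L*B*T, i.e. S = L * (1.7*T + Cb*B)
Step 1 — 1.7*T = 1.7 * 7.1 = 12.07 m
Step 2 — Cb*B = 0.71 * 21.4 = 15.194 m
Step 3 — 1.7*T + Cb*B = 12.07 + 15.194 = 27.264 m
Step 4 — S = 158.8 * 27.264 ≈ 4329.5 m^2 (5 s.f.)

4329.5 m^2


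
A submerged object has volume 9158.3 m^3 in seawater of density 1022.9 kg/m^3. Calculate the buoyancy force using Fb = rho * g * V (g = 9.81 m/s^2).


Formula: Fb = rho * g * V
Substituting: Fb = 1022.9 * 9.81 * 9158.3
Intermediate: 1022.9 * 9.81 = 10034.649
Result: Fb = 10034.649 * 9158.3 ≈ 91900000 N (5 s.f.)

91900000 N


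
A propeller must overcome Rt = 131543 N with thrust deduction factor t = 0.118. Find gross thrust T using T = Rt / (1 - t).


Formula: T = Rt / (1 - t)
Step 1 — (1 - t) = 1 - 0.118 = 0.882
Step 2 — T = 131543 / 0.882 ≈ 149140 N (5 s.f.)

149140 N


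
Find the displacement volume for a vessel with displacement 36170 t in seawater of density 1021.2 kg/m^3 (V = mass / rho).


Formula: V = mass / rho
Step 1 — convert tonnes to kg: 36170 t * 1000 = 36170000 kg
Step 2 — V = 36170000 / 1021.2 ≈ 35419 m^3 (5 s.f.)

35419 m^3


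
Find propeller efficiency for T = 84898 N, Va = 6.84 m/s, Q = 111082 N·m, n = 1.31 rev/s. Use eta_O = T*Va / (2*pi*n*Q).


Formula: eta = T * Va / (2 * pi * n * Q)
Step 1 — numerator = T * Va = 84898 * 6.84 = 580702.32
Step 2 — 2 * pi * n = 2 * pi * 1.31 = 8.230973
Step 3 — denominator = 8.230973 * 111082 = 914312.94
Step 4 — eta = 580702.32 / 914312.94 ≈ 0.63512 (5 s.f.)

0.63512


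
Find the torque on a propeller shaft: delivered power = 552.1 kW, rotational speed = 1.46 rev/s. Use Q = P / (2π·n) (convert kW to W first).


Formula: Q = P_W / (2 * pi * n)
Step 1 — P_W = 552.1 kW * 1000 = 552100.0 W
Step 2 — 2 * pi * n = 2 * pi * 1.46 = 9.173451
Step 3 — Q = 552100.0 / 9.173451 ≈ 60185 N·m (5 s.f.)

60185 N·m


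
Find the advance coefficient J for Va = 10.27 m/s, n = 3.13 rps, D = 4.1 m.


Formula: J = Va / (n * D)
Step 1 — n * D = 3.13 * 4.1 = 12.833
Step 2 — J = 10.27 / 12.833 ≈ 0.80028 (5 s.f.)

0.80028


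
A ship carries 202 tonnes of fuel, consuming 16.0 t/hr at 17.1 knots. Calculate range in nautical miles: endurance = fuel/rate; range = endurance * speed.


Formula: endurance = fuel / rate; range = endurance * speed
Step 1 — endurance = 202 / 16.0 = 12.625 hours
Step 2 — range = 12.625 * 17.1 ≈ 215.89 nautical miles (5 s.f.)

215.89 NM


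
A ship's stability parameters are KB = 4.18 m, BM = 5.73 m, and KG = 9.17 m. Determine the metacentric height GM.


Formula: GM = KB + BM - KG
Step 1 — KM = KB + BM = 4.18 + 5.73 = 9.91 m
Step 2 — GM = KM - KG = 9.91 - 9.17 = 0.74 m

0.74 m


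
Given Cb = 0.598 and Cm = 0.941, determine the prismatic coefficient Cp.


Formula: Cp = Cb / Cm
Substituting: Cp = 0.598 / 0.941
Result: Cp ≈ 0.63549 (5 s.f.)

0.63549


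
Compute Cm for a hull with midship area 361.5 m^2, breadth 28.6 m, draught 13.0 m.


Formula: Cm = Am / (B * T)
Step 1 — B * T = 28.6 * 13.0 = 371.8 m^2
Step 2 — Cm = 361.5 / 371.8 ≈ 0.97230 (5 s.f.)

0.97230


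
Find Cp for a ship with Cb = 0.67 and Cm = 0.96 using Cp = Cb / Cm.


Formula: Cp = Cb / Cm
Substituting: Cp = 0.67 / 0.96
Result: Cp ≈ 0.69792 (5 s.f.)

0.69792


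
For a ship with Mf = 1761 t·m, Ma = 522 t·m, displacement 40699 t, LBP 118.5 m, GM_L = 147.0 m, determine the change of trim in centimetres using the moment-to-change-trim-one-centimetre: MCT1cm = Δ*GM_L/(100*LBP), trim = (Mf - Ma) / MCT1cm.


Formula: net trimming moment = Mf - Ma; MCT1cm = Δ*GM_L/(100*LBP); trim = net moment / MCT1cm
Step 1 — net trimming moment = 1761 - 522 = 1239 t·m
Step 2 — MCT1cm = 40699 * 147.0 / (100 * 118.5) = 504.8737 t·m/cm
Step 3 — trim = 1239 / 504.8737 ≈ 2.4541 cm (5 s.f.)

2.4541 cm


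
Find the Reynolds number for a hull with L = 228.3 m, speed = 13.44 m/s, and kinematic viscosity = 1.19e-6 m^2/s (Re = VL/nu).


Formula: Re = V * L / nu
Step 1 — V * L = 13.44 * 228.3 = 3068.352 m^2/s
Step 2 — Re = 3068.352 / 1.19e-6 = 2.58e+09

2.58e+09


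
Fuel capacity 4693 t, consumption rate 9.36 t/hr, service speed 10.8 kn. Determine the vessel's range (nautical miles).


Formula: endurance = fuel / rate; range = endurance * speed
Step 1 — endurance = 4693 / 9.36 = 501.3889 hours
Step 2 — range = 501.3889 * 10.8 ≈ 5415.0 nautical miles (5 s.f.)

5415.0 NM


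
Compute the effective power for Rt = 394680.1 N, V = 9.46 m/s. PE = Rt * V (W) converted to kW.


Formula: PE = Rt * V / 1000 (kW)
Step 1 — PE (W) = 394680.1 * 9.46 = 3733673.746 W
Step 2 — PE (kW) = 3733673.746 / 1000 ≈ 3733.7 kW (5 s.f.)

3733.7 kW


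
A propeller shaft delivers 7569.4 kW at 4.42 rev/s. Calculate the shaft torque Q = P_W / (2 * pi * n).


Formula: Q = P_W / (2 * pi * n)
Step 1 — P_W = 7569.4 kW * 1000 = 7569400.0 W
Step 2 — 2 * pi * n = 2 * pi * 4.42 = 27.771679
Step 3 — Q = 7569400.0 / 27.771679 ≈ 272560 N·m (5 s.f.)

272560 N·m


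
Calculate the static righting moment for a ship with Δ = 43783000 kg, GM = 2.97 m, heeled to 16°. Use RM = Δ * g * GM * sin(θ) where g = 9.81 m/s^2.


Formula: GZ = GM * sin(theta); RM = disp * g * GZ
Step 1 — GZ = 2.97 * sin(16°) = 2.97 * 0.275637 = 0.818642 m
Step 2 — RM = 43783000 * 9.81 * 0.818642 ≈ 351620000 N·m (5 s.f.)

351620000 N·m


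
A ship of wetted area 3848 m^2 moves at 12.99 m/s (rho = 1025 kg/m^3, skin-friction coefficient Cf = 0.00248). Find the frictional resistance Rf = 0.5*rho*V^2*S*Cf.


Formula: Rf = 0.5 * rho * V^2 * S * Cf
Step 1 — V^2 = 12.99^2 = 168.7401
Step 2 — 0.5 * rho * V^2 = 0.5 * 1025 * 168.7401 = 86479.30125
Step 3 — Rf = 86479.30125 * 3848 * 0.00248 ≈ 825280 N (5 s.f.)

825280 N


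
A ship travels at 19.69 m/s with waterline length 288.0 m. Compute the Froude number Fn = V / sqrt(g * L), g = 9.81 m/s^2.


Formula: Fn = V / sqrt(g * L)
Step 1 — g * L = 9.81 * 288.0 = 2825.28
Step 2 — sqrt(g * L) = sqrt(2825.28) = 53.153363
Step 3 — Fn = 19.69 / 53.153363 ≈ 0.37044 (5 s.f.)

0.37044


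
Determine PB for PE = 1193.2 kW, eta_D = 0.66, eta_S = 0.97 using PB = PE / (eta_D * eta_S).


Formula: PB = PE / (eta_D * eta_S)
Step 1 — combined efficiency = eta_D * eta_S = 0.66 * 0.97 = 0.6402
Step 2 — PB = 1193.2 / 0.6402 ≈ 1863.8 kW (5 s.f.)

1863.8 kW


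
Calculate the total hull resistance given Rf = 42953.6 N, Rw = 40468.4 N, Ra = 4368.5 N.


Formula: Rt = Rf + Rw + Ra
Substituting: Rt = 42953.6 + 40468.4 + 4368.5
Result: Rt = 87790.5 N

87790.5 N


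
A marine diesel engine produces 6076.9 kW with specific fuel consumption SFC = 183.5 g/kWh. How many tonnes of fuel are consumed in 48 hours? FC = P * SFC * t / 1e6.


Formula: FC (tonnes) = P * SFC * t / 1,000,000
Step 1 — P * SFC * t = 6076.9 * 183.5 * 48 = 53525335.2 g
Step 2 — FC (tonnes) = 53525335.2 / 1,000,000 ≈ 53.525 tonnes (5 s.f.)

53.525 tonnes


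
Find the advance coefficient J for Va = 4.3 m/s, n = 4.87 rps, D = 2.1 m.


Formula: J = Va / (n * D)
Step 1 — n * D = 4.87 * 2.1 = 10.227
Step 2 — J = 4.3 / 10.227 ≈ 0.42046 (5 s.f.)

0.42046


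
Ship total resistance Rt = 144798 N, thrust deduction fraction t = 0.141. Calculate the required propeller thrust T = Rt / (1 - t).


Formula: T = Rt / (1 - t)
Step 1 — (1 - t) = 1 - 0.141 = 0.859
Step 2 — T = 144798 / 0.859 ≈ 168570 N (5 s.f.)

168570 N


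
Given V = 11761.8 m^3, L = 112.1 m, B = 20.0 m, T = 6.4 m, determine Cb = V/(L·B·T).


Formula: Cb = V / (L * B * T)
Step 1 — L * B * T = 112.1 * 20.0 * 6.4 = 14348.8 m^3
Step 2 — Cb = 11761.8 / 14348.8 ≈ 0.81971 (5 s.f.)

0.81971


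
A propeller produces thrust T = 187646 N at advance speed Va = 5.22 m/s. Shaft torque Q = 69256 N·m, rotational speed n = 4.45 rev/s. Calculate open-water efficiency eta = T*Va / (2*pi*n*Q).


Formula: eta = T * Va / (2 * pi * n * Q)
Step 1 — numerator = T * Va = 187646 * 5.22 = 979512.12
Step 2 — 2 * pi * n = 2 * pi * 4.45 = 27.960175
Step 3 — denominator = 27.960175 * 69256 = 1936409.88
Step 4 — eta = 979512.12 / 1936409.88 ≈ 0.50584 (5 s.f.)

0.50584


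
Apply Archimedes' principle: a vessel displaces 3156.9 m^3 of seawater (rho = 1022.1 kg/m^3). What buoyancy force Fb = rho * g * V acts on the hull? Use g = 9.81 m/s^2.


Formula: Fb = rho * g * V
Substituting: Fb = 1022.1 * 9.81 * 3156.9
Intermediate: 1022.1 * 9.81 = 10026.801
Result: Fb = 10026.801 * 3156.9 ≈ 31654000 N (5 s.f.)

31654000 N


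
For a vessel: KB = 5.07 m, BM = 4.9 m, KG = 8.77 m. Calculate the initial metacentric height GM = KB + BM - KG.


Formula: GM = KB + BM - KG
Step 1 — KM = KB + BM = 5.07 + 4.9 = 9.97 m
Step 2 — GM = KM - KG = 9.97 - 8.77 = 1.2 m

1.2 m


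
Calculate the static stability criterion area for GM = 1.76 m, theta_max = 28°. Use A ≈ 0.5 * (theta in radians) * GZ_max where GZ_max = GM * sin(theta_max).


Formula: GZ_max = GM * sin(theta); Area = 0.5 * theta_rad * GZ_max
Step 1 — GZ_max = 1.76 * sin(28°) = 1.76 * 0.469472 = 0.826271 m
Step 2 — theta_rad = 28 * pi/180 = 0.488692 rad
Step 3 — Area = 0.5 * 0.488692 * 0.826271 ≈ 0.20190 m·rad (5 s.f.)

0.20190 m·rad


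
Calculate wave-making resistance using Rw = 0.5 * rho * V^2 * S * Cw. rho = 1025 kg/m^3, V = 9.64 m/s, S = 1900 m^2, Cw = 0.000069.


Formula: Rw = 0.5 * rho * V^2 * S * Cw
Step 1 — V^2 = 9.64^2 = 92.9296
Step 2 — 0.5 * rho * V^2 = 0.5 * 1025 * 92.9296 = 47626.42
Step 3 — Rw = 47626.42 * 1900 * 0.000069 ≈ 6243.8 N (5 s.f.)

6243.8 N


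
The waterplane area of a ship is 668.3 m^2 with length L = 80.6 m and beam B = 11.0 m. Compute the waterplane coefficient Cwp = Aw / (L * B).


Formula: Cwp = Aw / (L * B)
Step 1 — L * B = 80.6 * 11.0 = 886.6 m^2
Step 2 — Cwp = 668.3 / 886.6 ≈ 0.75378 (5 s.f.)

0.75378


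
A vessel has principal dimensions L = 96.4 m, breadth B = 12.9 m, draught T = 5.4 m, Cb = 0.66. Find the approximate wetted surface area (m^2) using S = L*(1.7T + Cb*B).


Formula: S = 1.7*L*T + V/T with V = Cb*L*B*T, i.e. S = L * (1.7*T + Cb*B)
Step 1 — 1.7*T = 1.7 * 5.4 = 9.18 m
Step 2 — Cb*B = 0.66 * 12.9 = 8.514 m
Step 3 — 1.7*T + Cb*B = 9.18 + 8.514 = 17.694 m
Step 4 — S = 96.4 * 17.694 ≈ 1705.7 m^2 (5 s.f.)

1705.7 m^2


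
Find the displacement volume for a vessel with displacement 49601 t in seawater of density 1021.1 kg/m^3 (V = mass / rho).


Formula: V = mass / rho
Step 1 — convert tonnes to kg: 49601 t * 1000 = 49601000 kg
Step 2 — V = 49601000 / 1021.1 ≈ 48576 m^3 (5 s.f.)

48576 m^3


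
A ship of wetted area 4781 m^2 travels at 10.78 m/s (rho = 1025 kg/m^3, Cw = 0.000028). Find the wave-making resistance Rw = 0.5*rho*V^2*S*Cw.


Formula: Rw = 0.5 * rho * V^2 * S * Cw
Step 1 — V^2 = 10.78^2 = 116.2084
Step 2 — 0.5 * rho * V^2 = 0.5 * 1025 * 116.2084 = 59556.805
Step 3 — Rw = 59556.805 * 4781 * 0.000028 ≈ 7972.8 N (5 s.f.)

7972.8 N


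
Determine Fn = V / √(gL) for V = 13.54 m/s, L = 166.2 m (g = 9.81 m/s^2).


Formula: Fn = V / sqrt(g * L)
Step 1 — g * L = 9.81 * 166.2 = 1630.422
Step 2 — sqrt(g * L) = sqrt(1630.422) = 40.378484
Step 3 — Fn = 13.54 / 40.378484 ≈ 0.33533 (5 s.f.)

0.33533


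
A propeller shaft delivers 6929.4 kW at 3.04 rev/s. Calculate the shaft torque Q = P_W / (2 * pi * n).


Formula: Q = P_W / (2 * pi * n)
Step 1 — P_W = 6929.4 kW * 1000 = 6929400.0 W
Step 2 — 2 * pi * n = 2 * pi * 3.04 = 19.100883
Step 3 — Q = 6929400.0 / 19.100883 ≈ 362780 N·m (5 s.f.)

362780 N·m


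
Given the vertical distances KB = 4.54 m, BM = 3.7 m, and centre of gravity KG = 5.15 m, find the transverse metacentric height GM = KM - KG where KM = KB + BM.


Formula: GM = KB + BM - KG
Step 1 — KM = KB + BM = 4.54 + 3.7 = 8.24 m
Step 2 — GM = KM - KG = 8.24 - 5.15 = 3.09 m

3.09 m


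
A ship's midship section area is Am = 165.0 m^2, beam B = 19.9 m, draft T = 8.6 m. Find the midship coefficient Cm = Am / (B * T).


Formula: Cm = Am / (B * T)
Step 1 — B * T = 19.9 * 8.6 = 171.14 m^2
Step 2 — Cm = 165.0 / 171.14 ≈ 0.96412 (5 s.f.)

0.96412


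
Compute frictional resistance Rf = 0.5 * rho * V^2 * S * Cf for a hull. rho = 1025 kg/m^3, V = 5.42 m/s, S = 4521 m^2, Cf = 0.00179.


Formula: Rf = 0.5 * rho * V^2 * S * Cf
Step 1 — V^2 = 5.42^2 = 29.3764
Step 2 — 0.5 * rho * V^2 = 0.5 * 1025 * 29.3764 = 15055.405
Step 3 — Rf = 15055.405 * 4521 * 0.00179 ≈ 121840 N (5 s.f.)

121840 N


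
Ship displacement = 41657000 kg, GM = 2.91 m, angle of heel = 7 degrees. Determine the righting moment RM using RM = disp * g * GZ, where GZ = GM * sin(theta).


Formula: GZ = GM * sin(theta); RM = disp * g * GZ
Step 1 — GZ = 2.91 * sin(7°) = 2.91 * 0.121869 = 0.354639 m
Step 2 — RM = 41657000 * 9.81 * 0.354639 ≈ 144930000 N·m (5 s.f.)

144930000 N·m


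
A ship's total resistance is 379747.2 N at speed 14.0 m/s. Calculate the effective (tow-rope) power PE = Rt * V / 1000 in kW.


Formula: PE = Rt * V / 1000 (kW)
Step 1 — PE (W) = 379747.2 * 14.0 = 5316460.8 W
Step 2 — PE (kW) = 5316460.8 / 1000 ≈ 5316.5 kW (5 s.f.)

5316.5 kW


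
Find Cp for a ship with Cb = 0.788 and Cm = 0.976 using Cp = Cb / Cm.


Formula: Cp = Cb / Cm
Substituting: Cp = 0.788 / 0.976
Result: Cp ≈ 0.80738 (5 s.f.)

0.80738


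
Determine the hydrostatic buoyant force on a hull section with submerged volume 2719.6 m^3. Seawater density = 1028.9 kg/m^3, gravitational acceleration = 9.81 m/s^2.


Formula: Fb = rho * g * V
Substituting: Fb = 1028.9 * 9.81 * 2719.6
Intermediate: 1028.9 * 9.81 = 10093.509
Result: Fb = 10093.509 * 2719.6 ≈ 27450000 N (5 s.f.)

27450000 N


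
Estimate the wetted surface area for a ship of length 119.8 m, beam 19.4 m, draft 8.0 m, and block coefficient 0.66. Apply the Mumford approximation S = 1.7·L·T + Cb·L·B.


Formula: S = 1.7*L*T + V/T with V = Cb*L*B*T, i.e. S = L * (1.7*T + Cb*B)
Step 1 — 1.7*T = 1.7 * 8.0 = 13.6 m
Step 2 — Cb*B = 0.66 * 19.4 = 12.804 m
Step 3 — 1.7*T + Cb*B = 13.6 + 12.804 = 26.404 m
Step 4 — S = 119.8 * 26.404 ≈ 3163.2 m^2 (5 s.f.)

3163.2 m^2


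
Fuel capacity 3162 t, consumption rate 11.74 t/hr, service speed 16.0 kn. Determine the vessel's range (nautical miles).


Formula: endurance = fuel / rate; range = endurance * speed
Step 1 — endurance = 3162 / 11.74 = 269.3356 hours
Step 2 — range = 269.3356 * 16.0 ≈ 4309.4 nautical miles (5 s.f.)

4309.4 NM


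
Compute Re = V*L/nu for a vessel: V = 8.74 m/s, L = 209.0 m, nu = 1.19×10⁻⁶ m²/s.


Formula: Re = V * L / nu
Step 1 — V * L = 8.74 * 209.0 = 1826.66 m^2/s
Step 2 — Re = 1826.66 / 1.19e-6 = 1.54e+09

1.54e+09


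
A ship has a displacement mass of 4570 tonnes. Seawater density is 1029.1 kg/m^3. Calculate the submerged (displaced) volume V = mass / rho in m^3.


Formula: V = mass / rho
Step 1 — convert tonnes to kg: 4570 t * 1000 = 4570000 kg
Step 2 — V = 4570000 / 1029.1 ≈ 4440.8 m^3 (5 s.f.)

4440.8 m^3


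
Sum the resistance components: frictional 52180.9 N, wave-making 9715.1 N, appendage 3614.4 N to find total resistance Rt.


Formula: Rt = Rf + Rw + Ra
Substituting: Rt = 52180.9 + 9715.1 + 3614.4
Result: Rt = 65510.4 N

65510.4 N


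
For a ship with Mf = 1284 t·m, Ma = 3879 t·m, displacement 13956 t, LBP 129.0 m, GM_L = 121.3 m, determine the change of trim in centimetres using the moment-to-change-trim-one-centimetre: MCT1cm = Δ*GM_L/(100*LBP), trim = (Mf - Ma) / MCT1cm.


Formula: net trimming moment = Mf - Ma; MCT1cm = Δ*GM_L/(100*LBP); trim = net moment / MCT1cm
Step 1 — net trimming moment = 1284 - 3879 = -2595 t·m
Step 2 — MCT1cm = 13956 * 121.3 / (100 * 129.0) = 131.2297 t·m/cm
Step 3 — trim = -2595 / 131.2297 ≈ -19.774 cm (5 s.f.)

-19.774 cm


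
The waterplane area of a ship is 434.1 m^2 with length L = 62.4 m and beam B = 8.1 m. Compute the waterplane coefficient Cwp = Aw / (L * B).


Formula: Cwp = Aw / (L * B)
Step 1 — L * B = 62.4 * 8.1 = 505.44 m^2
Step 2 — Cwp = 434.1 / 505.44 ≈ 0.85886 (5 s.f.)

0.85886


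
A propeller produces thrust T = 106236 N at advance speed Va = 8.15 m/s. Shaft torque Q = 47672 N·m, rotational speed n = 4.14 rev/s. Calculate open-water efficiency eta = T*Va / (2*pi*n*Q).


Formula: eta = T * Va / (2 * pi * n * Q)
Step 1 — numerator = T * Va = 106236 * 8.15 = 865823.4
Step 2 — 2 * pi * n = 2 * pi * 4.14 = 26.012387
Step 3 — denominator = 26.012387 * 47672 = 1240062.51
Step 4 — eta = 865823.4 / 1240062.51 ≈ 0.69821 (5 s.f.)

0.69821


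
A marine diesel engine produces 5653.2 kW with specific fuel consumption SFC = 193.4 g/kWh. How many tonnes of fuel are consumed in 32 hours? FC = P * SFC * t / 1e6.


Formula: FC (tonnes) = P * SFC * t / 1,000,000
Step 1 — P * SFC * t = 5653.2 * 193.4 * 32 = 34986524.16 g
Step 2 — FC (tonnes) = 34986524.16 / 1,000,000 ≈ 34.987 tonnes (5 s.f.)

34.987 tonnes


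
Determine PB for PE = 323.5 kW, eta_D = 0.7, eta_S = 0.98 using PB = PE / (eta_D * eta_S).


Formula: PB = PE / (eta_D * eta_S)
Step 1 — combined efficiency = eta_D * eta_S = 0.7 * 0.98 = 0.686
Step 2 — PB = 323.5 / 0.686 ≈ 471.57 kW (5 s.f.)

471.57 kW


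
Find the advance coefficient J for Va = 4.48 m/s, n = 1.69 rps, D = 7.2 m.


Formula: J = Va / (n * D)
Step 1 — n * D = 1.69 * 7.2 = 12.168
Step 2 — J = 4.48 / 12.168 ≈ 0.36818 (5 s.f.)

0.36818


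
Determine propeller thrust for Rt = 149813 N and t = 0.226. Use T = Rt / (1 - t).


Formula: T = Rt / (1 - t)
Step 1 — (1 - t) = 1 - 0.226 = 0.774
Step 2 — T = 149813 / 0.774 ≈ 193560 N (5 s.f.)

193560 N


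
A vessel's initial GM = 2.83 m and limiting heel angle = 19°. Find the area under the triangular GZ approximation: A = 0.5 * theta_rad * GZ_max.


Formula: GZ_max = GM * sin(theta); Area = 0.5 * theta_rad * GZ_max
Step 1 — GZ_max = 2.83 * sin(19°) = 2.83 * 0.325568 = 0.921357 m
Step 2 — theta_rad = 19 * pi/180 = 0.331613 rad
Step 3 — Area = 0.5 * 0.331613 * 0.921357 ≈ 0.15277 m·rad (5 s.f.)

0.15277 m·rad


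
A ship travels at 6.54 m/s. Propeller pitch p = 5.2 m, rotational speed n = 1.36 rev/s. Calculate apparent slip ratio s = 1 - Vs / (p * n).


Formula: s = 1 - Vs / (p * n)
Step 1 — p * n = 5.2 * 1.36 = 7.072
Step 2 — Vs / (p*n) = 6.54 / 7.072 = 0.924774 (6 d.p.)
Step 3 — s = 1 - 0.924774 = 0.075226

0.075226


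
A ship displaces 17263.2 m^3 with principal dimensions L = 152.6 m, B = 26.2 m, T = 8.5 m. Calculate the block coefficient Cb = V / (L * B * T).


Formula: Cb = V / (L * B * T)
Step 1 — L * B * T = 152.6 * 26.2 * 8.5 = 33984.02 m^3
Step 2 — Cb = 17263.2 / 33984.02 ≈ 0.50798 (5 s.f.)

0.50798


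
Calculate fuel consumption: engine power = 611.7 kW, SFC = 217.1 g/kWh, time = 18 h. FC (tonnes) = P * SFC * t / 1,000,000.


Formula: FC (tonnes) = P * SFC * t / 1,000,000
Step 1 — P * SFC * t = 611.7 * 217.1 * 18 = 2390401.26 g
Step 2 — FC (tonnes) = 2390401.26 / 1,000,000 ≈ 2.3904 tonnes (5 s.f.)

2.3904 tonnes


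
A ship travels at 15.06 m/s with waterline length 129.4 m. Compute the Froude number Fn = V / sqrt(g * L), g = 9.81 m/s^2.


Formula: Fn = V / sqrt(g * L)
Step 1 — g * L = 9.81 * 129.4 = 1269.414
Step 2 — sqrt(g * L) = sqrt(1269.414) = 35.628837
Step 3 — Fn = 15.06 / 35.628837 ≈ 0.42269 (5 s.f.)

0.42269


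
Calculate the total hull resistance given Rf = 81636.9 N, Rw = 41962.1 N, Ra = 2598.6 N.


Formula: Rt = Rf + Rw + Ra
Substituting: Rt = 81636.9 + 41962.1 + 2598.6
Result: Rt = 126197.6 N

126197.6 N


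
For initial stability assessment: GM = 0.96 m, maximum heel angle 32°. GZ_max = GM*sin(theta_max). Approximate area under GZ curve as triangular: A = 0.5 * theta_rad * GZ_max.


Formula: GZ_max = GM * sin(theta); Area = 0.5 * theta_rad * GZ_max
Step 1 — GZ_max = 0.96 * sin(32°) = 0.96 * 0.529919 = 0.508722 m
Step 2 — theta_rad = 32 * pi/180 = 0.558505 rad
Step 3 — Area = 0.5 * 0.558505 * 0.508722 ≈ 0.14206 m·rad (5 s.f.)

0.14206 m·rad


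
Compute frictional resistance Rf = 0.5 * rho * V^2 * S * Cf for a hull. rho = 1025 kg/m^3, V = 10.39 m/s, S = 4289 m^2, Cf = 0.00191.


Formula: Rf = 0.5 * rho * V^2 * S * Cf
Step 1 — V^2 = 10.39^2 = 107.9521
Step 2 — 0.5 * rho * V^2 = 0.5 * 1025 * 107.9521 = 55325.45125
Step 3 — Rf = 55325.45125 * 4289 * 0.00191 ≈ 453230 N (5 s.f.)

453230 N


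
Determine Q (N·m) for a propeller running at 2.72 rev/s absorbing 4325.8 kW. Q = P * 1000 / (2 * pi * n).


Formula: Q = P_W / (2 * pi * n)
Step 1 — P_W = 4325.8 kW * 1000 = 4325800.0 W
Step 2 — 2 * pi * n = 2 * pi * 2.72 = 17.090264
Step 3 — Q = 4325800.0 / 17.090264 ≈ 253110 N·m (5 s.f.)

253110 N·m


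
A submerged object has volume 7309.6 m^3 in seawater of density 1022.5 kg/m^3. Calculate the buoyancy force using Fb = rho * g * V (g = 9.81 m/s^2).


Formula: Fb = rho * g * V
Substituting: Fb = 1022.5 * 9.81 * 7309.6
Intermediate: 1022.5 * 9.81 = 10030.725
Result: Fb = 10030.725 * 7309.6 ≈ 73321000 N (5 s.f.)

73321000 N


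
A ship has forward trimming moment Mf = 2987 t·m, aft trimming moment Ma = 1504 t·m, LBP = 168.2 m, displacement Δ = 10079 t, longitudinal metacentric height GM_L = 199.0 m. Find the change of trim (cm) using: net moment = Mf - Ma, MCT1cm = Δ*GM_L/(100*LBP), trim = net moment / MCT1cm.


Formula: net trimming moment = Mf - Ma; MCT1cm = Δ*GM_L/(100*LBP); trim = net moment / MCT1cm
Step 1 — net trimming moment = 2987 - 1504 = 1483 t·m
Step 2 — MCT1cm = 10079 * 199.0 / (100 * 168.2) = 119.2462 t·m/cm
Step 3 — trim = 1483 / 119.2462 ≈ 12.436 cm (5 s.f.)

12.436 cm


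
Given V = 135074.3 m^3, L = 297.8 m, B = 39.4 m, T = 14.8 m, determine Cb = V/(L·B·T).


Formula: Cb = V / (L * B * T)
Step 1 — L * B * T = 297.8 * 39.4 * 14.8 = 173653.136 m^3
Step 2 — Cb = 135074.3 / 173653.136 ≈ 0.77784 (5 s.f.)

0.77784


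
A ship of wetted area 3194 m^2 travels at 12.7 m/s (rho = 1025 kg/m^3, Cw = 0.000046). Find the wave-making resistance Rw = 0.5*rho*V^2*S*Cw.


Formula: Rw = 0.5 * rho * V^2 * S * Cw
Step 1 — V^2 = 12.7^2 = 161.29
Step 2 — 0.5 * rho * V^2 = 0.5 * 1025 * 161.29 = 82661.125
Step 3 — Rw = 82661.125 * 3194 * 0.000046 ≈ 12145 N (5 s.f.)

12145 N


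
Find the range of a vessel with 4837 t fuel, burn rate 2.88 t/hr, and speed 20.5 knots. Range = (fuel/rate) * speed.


Formula: endurance = fuel / rate; range = endurance * speed
Step 1 — endurance = 4837 / 2.88 = 1679.5139 hours
Step 2 — range = 1679.5139 * 20.5 ≈ 34430 nautical miles (5 s.f.)

34430 NM


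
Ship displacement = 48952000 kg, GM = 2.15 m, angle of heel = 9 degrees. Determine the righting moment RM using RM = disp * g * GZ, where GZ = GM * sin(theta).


Formula: GZ = GM * sin(theta); RM = disp * g * GZ
Step 1 — GZ = 2.15 * sin(9°) = 2.15 * 0.156434 = 0.336333 m
Step 2 — RM = 48952000 * 9.81 * 0.336333 ≈ 161510000 N·m (5 s.f.)

161510000 N·m


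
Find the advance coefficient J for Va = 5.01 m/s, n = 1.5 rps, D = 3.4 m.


Formula: J = Va / (n * D)
Step 1 — n * D = 1.5 * 3.4 = 5.1
Step 2 — J = 5.01 / 5.1 ≈ 0.98235 (5 s.f.)

0.98235


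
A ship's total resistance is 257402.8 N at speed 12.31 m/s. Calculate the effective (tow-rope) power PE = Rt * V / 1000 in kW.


Formula: PE = Rt * V / 1000 (kW)
Step 1 — PE (W) = 257402.8 * 12.31 = 3168628.468 W
Step 2 — PE (kW) = 3168628.468 / 1000 ≈ 3168.6 kW (5 s.f.)

3168.6 kW


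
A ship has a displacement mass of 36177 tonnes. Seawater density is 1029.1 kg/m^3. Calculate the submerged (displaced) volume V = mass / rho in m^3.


Formula: V = mass / rho
Step 1 — convert tonnes to kg: 36177 t * 1000 = 36177000 kg
Step 2 — V = 36177000 / 1029.1 ≈ 35154 m^3 (5 s.f.)

35154 m^3


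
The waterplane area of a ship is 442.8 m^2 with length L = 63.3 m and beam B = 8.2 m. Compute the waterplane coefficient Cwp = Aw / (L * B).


Formula: Cwp = Aw / (L * B)
Step 1 — L * B = 63.3 * 8.2 = 519.06 m^2
Step 2 — Cwp = 442.8 / 519.06 ≈ 0.85308 (5 s.f.)

0.85308


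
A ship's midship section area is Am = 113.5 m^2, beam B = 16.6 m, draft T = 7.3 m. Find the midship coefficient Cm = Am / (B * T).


Formula: Cm = Am / (B * T)
Step 1 — B * T = 16.6 * 7.3 = 121.18 m^2
Step 2 — Cm = 113.5 / 121.18 ≈ 0.93662 (5 s.f.)

0.93662


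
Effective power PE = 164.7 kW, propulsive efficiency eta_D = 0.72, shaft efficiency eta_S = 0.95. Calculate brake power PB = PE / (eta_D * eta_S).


Formula: PB = PE / (eta_D * eta_S)
Step 1 — combined efficiency = eta_D * eta_S = 0.72 * 0.95 = 0.684
Step 2 — PB = 164.7 / 0.684 ≈ 240.79 kW (5 s.f.)

240.79 kW


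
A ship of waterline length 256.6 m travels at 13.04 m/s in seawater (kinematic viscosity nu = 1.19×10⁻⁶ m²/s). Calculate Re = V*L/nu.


Formula: Re = V * L / nu
Step 1 — V * L = 13.04 * 256.6 = 3346.064 m^2/s
Step 2 — Re = 3346.064 / 1.19e-6 = 2.81e+09

2.81e+09


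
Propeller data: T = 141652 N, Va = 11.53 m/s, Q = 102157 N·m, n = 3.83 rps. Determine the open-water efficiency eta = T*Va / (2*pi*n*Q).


Formula: eta = T * Va / (2 * pi * n * Q)
Step 1 — numerator = T * Va = 141652 * 11.53 = 1633247.56
Step 2 — 2 * pi * n = 2 * pi * 3.83 = 24.0646
Step 3 — denominator = 24.0646 * 102157 = 2458367.34
Step 4 — eta = 1633247.56 / 2458367.34 ≈ 0.66436 (5 s.f.)

0.66436


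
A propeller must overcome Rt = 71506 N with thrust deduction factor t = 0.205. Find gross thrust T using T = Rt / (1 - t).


Formula: T = Rt / (1 - t)
Step 1 — (1 - t) = 1 - 0.205 = 0.795
Step 2 — T = 71506 / 0.795 ≈ 89945 N (5 s.f.)

89945 N


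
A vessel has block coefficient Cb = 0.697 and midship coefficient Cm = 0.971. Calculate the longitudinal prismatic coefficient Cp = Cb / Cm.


Formula: Cp = Cb / Cm
Substituting: Cp = 0.697 / 0.971
Result: Cp ≈ 0.71782 (5 s.f.)

0.71782


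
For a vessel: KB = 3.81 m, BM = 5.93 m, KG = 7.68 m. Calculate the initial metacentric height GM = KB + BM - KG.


Formula: GM = KB + BM - KG
Step 1 — KM = KB + BM = 3.81 + 5.93 = 9.74 m
Step 2 — GM = KM - KG = 9.74 - 7.68 = 2.06 m

2.06 m


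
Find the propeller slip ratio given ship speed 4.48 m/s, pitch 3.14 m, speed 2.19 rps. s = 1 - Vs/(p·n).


Formula: s = 1 - Vs / (p * n)
Step 1 — p * n = 3.14 * 2.19 = 6.8766
Step 2 — Vs / (p*n) = 4.48 / 6.8766 = 0.651485 (6 d.p.)
Step 3 — s = 1 - 0.651485 = 0.348515

0.348515


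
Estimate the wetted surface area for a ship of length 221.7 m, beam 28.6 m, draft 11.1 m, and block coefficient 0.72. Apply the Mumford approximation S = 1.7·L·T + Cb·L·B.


Formula: S = 1.7*L*T + V/T with V = Cb*L*B*T, i.e. S = L * (1.7*T + Cb*B)
Step 1 — 1.7*T = 1.7 * 11.1 = 18.87 m
Step 2 — Cb*B = 0.72 * 28.6 = 20.592 m
Step 3 — 1.7*T + Cb*B = 18.87 + 20.592 = 39.462 m
Step 4 — S = 221.7 * 39.462 ≈ 8748.7 m^2 (5 s.f.)

8748.7 m^2


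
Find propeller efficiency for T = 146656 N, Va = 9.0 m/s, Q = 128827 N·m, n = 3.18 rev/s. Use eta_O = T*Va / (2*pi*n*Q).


Formula: eta = T * Va / (2 * pi * n * Q)
Step 1 — numerator = T * Va = 146656 * 9.0 = 1319904.0
Step 2 — 2 * pi * n = 2 * pi * 3.18 = 19.980529
Step 3 — denominator = 19.980529 * 128827 = 2574031.61
Step 4 — eta = 1319904.0 / 2574031.61 ≈ 0.51278 (5 s.f.)

0.51278


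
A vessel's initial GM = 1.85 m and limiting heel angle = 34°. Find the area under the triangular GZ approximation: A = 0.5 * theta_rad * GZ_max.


Formula: GZ_max = GM * sin(theta); Area = 0.5 * theta_rad * GZ_max
Step 1 — GZ_max = 1.85 * sin(34°) = 1.85 * 0.559193 = 1.034507 m
Step 2 — theta_rad = 34 * pi/180 = 0.593412 rad
Step 3 — Area = 0.5 * 0.593412 * 1.034507 ≈ 0.30694 m·rad (5 s.f.)

0.30694 m·rad


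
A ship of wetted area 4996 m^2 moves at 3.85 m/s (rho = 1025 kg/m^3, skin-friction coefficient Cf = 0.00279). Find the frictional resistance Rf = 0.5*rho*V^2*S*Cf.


Formula: Rf = 0.5 * rho * V^2 * S * Cf
Step 1 — V^2 = 3.85^2 = 14.8225
Step 2 — 0.5 * rho * V^2 = 0.5 * 1025 * 14.8225 = 7596.53125
Step 3 — Rf = 7596.53125 * 4996 * 0.00279 ≈ 105890 N (5 s.f.)

105890 N


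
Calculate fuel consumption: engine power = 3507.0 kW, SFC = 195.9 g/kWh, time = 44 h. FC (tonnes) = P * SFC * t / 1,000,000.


Formula: FC (tonnes) = P * SFC * t / 1,000,000
Step 1 — P * SFC * t = 3507.0 * 195.9 * 44 = 30228937.2 g
Step 2 — FC (tonnes) = 30228937.2 / 1,000,000 ≈ 30.229 tonnes (5 s.f.)

30.229 tonnes


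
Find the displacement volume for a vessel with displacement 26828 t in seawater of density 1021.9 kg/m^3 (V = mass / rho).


Formula: V = mass / rho
Step 1 — convert tonnes to kg: 26828 t * 1000 = 26828000 kg
Step 2 — V = 26828000 / 1021.9 ≈ 26253 m^3 (5 s.f.)

26253 m^3


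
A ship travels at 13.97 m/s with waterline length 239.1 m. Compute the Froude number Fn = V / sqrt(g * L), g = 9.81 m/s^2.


Formula: Fn = V / sqrt(g * L)
Step 1 — g * L = 9.81 * 239.1 = 2345.571
Step 2 — sqrt(g * L) = sqrt(2345.571) = 48.431095
Step 3 — Fn = 13.97 / 48.431095 ≈ 0.28845 (5 s.f.)

0.28845


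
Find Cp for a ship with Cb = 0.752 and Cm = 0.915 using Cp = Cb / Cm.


Formula: Cp = Cb / Cm
Substituting: Cp = 0.752 / 0.915
Result: Cp ≈ 0.82186 (5 s.f.)

0.82186


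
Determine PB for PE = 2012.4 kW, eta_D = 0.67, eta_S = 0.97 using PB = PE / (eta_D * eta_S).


Formula: PB = PE / (eta_D * eta_S)
Step 1 — combined efficiency = eta_D * eta_S = 0.67 * 0.97 = 0.6499
Step 2 — PB = 2012.4 / 0.6499 ≈ 3096.5 kW (5 s.f.)

3096.5 kW


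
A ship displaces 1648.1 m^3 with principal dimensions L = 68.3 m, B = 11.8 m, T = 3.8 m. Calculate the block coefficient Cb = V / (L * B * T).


Formula: Cb = V / (L * B * T)
Step 1 — L * B * T = 68.3 * 11.8 * 3.8 = 3062.572 m^3
Step 2 — Cb = 1648.1 / 3062.572 ≈ 0.53814 (5 s.f.)

0.53814


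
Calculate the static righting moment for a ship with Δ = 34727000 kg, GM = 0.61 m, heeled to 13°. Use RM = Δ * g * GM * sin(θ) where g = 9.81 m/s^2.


Formula: GZ = GM * sin(theta); RM = disp * g * GZ
Step 1 — GZ = 0.61 * sin(13°) = 0.61 * 0.224951 = 0.13722 m
Step 2 — RM = 34727000 * 9.81 * 0.13722 ≈ 46747000 N·m (5 s.f.)

46747000 N·m


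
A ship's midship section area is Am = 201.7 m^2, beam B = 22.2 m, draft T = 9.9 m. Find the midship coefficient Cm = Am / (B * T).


Formula: Cm = Am / (B * T)
Step 1 — B * T = 22.2 * 9.9 = 219.78 m^2
Step 2 — Cm = 201.7 / 219.78 ≈ 0.91774 (5 s.f.)

0.91774


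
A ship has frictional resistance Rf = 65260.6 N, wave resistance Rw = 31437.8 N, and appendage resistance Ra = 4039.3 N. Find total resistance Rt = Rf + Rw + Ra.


Formula: Rt = Rf + Rw + Ra
Substituting: Rt = 65260.6 + 31437.8 + 4039.3
Result: Rt = 100737.7 N

100737.7 N


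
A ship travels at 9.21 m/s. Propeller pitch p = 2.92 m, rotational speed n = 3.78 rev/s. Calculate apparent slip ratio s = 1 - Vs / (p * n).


Formula: s = 1 - Vs / (p * n)
Step 1 — p * n = 2.92 * 3.78 = 11.0376
Step 2 — Vs / (p*n) = 9.21 / 11.0376 = 0.834421 (6 d.p.)
Step 3 — s = 1 - 0.834421 = 0.165579

0.165579


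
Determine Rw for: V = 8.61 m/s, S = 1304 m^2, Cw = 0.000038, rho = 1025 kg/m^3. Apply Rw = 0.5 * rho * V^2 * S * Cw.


Formula: Rw = 0.5 * rho * V^2 * S * Cw
Step 1 — V^2 = 8.61^2 = 74.1321
Step 2 — 0.5 * rho * V^2 = 0.5 * 1025 * 74.1321 = 37992.70125
Step 3 — Rw = 37992.70125 * 1304 * 0.000038 ≈ 1882.6 N (5 s.f.)

1882.6 N


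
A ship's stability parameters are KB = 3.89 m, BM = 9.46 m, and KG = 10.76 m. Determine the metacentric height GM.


Formula: GM = KB + BM - KG
Step 1 — KM = KB + BM = 3.89 + 9.46 = 13.35 m
Step 2 — GM = KM - KG = 13.35 - 10.76 = 2.59 m

2.59 m


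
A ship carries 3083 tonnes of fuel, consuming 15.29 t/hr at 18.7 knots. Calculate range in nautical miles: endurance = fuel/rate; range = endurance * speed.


Formula: endurance = fuel / rate; range = endurance * speed
Step 1 — endurance = 3083 / 15.29 = 201.6351 hours
Step 2 — range = 201.6351 * 18.7 ≈ 3770.6 nautical miles (5 s.f.)

3770.6 NM


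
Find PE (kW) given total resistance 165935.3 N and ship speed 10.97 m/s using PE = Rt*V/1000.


Formula: PE = Rt * V / 1000 (kW)
Step 1 — PE (W) = 165935.3 * 10.97 = 1820310.241 W
Step 2 — PE (kW) = 1820310.241 / 1000 ≈ 1820.3 kW (5 s.f.)

1820.3 kW


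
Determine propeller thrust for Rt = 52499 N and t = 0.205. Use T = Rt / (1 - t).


Formula: T = Rt / (1 - t)
Step 1 — (1 - t) = 1 - 0.205 = 0.795
Step 2 — T = 52499 / 0.795 ≈ 66036 N (5 s.f.)

66036 N


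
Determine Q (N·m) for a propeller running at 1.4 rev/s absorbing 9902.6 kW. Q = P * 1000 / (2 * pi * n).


Formula: Q = P_W / (2 * pi * n)
Step 1 — P_W = 9902.6 kW * 1000 = 9902600.0 W
Step 2 — 2 * pi * n = 2 * pi * 1.4 = 8.796459
Step 3 — Q = 9902600.0 / 8.796459 ≈ 1125700 N·m (5 s.f.)

1125700 N·m


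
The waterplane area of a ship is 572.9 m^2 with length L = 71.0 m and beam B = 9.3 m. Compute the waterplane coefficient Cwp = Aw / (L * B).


Formula: Cwp = Aw / (L * B)
Step 1 — L * B = 71.0 * 9.3 = 660.3 m^2
Step 2 — Cwp = 572.9 / 660.3 ≈ 0.86764 (5 s.f.)

0.86764


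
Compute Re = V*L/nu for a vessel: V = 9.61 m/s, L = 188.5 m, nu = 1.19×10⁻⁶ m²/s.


Formula: Re = V * L / nu
Step 1 — V * L = 9.61 * 188.5 = 1811.485 m^2/s
Step 2 — Re = 1811.485 / 1.19e-6 = 1.52e+09

1.52e+09


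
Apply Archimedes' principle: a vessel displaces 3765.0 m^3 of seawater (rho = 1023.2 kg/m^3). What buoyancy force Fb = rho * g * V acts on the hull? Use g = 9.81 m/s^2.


Formula: Fb = rho * g * V
Substituting: Fb = 1023.2 * 9.81 * 3765.0
Intermediate: 1023.2 * 9.81 = 10037.592
Result: Fb = 10037.592 * 3765.0 ≈ 37792000 N (5 s.f.)

37792000 N


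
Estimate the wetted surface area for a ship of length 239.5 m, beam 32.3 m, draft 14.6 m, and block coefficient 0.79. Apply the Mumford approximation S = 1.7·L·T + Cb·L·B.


Formula: S = 1.7*L*T + V/T with V = Cb*L*B*T, i.e. S = L * (1.7*T + Cb*B)
Step 1 — 1.7*T = 1.7 * 14.6 = 24.82 m
Step 2 — Cb*B = 0.79 * 32.3 = 25.517 m
Step 3 — 1.7*T + Cb*B = 24.82 + 25.517 = 50.337 m
Step 4 — S = 239.5 * 50.337 ≈ 12056 m^2 (5 s.f.)

12056 m^2


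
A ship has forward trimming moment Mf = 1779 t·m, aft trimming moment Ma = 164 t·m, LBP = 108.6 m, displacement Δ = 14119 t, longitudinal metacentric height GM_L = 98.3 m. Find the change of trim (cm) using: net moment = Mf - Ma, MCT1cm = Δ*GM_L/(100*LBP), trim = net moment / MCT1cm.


Formula: net trimming moment = Mf - Ma; MCT1cm = Δ*GM_L/(100*LBP); trim = net moment / MCT1cm
Step 1 — net trimming moment = 1779 - 164 = 1615 t·m
Step 2 — MCT1cm = 14119 * 98.3 / (100 * 108.6) = 127.7991 t·m/cm
Step 3 — trim = 1615 / 127.7991 ≈ 12.637 cm (5 s.f.)

12.637 cm
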